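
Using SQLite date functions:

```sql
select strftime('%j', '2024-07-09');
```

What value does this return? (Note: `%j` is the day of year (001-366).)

191

Day-of-year for 2024-07-09: days since 2024-01-01 inclusive = 191, zero-padded to 191.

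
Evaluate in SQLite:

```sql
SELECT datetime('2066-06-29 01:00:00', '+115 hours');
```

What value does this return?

+115 hours from 2066-06-29 01:00:00 is 2066-07-03 20:00:00 (crosses midnight).

2066-07-03 20:00:00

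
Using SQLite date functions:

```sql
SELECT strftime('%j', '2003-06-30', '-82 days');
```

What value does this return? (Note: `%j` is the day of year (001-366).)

First apply '-82 days': 2003-06-30 → 2003-04-09.
Day-of-year for 2003-04-09: days since 2003-01-01 inclusive = 99, zero-padded to 099.

099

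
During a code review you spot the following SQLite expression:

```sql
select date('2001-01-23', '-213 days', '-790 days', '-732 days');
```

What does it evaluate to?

Applying '-213 days' to 2001-01-23: counting 213 days back gives 2000-06-24.
Applying '-790 days' to 2000-06-24: counting 790 days back gives 1998-04-26.
Applying '-732 days' to 1998-04-26: counting 732 days back gives 1996-04-24.

1996-04-24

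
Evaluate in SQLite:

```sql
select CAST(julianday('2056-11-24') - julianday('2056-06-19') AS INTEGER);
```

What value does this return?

11 days remain in June 2056 after the 19th (30 − 19).
July 2056: 31 days.
August 2056: 31 days.
September 2056: 30 days.
October 2056: 31 days.
Then 24 days into November 2056.
Total: 11 + 31 + 31 + 30 + 31 + 24 = 158.

158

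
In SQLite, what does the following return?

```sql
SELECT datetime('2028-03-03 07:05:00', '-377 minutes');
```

2028-03-03 00:48:00

377 minutes = 6h 17m; -377 minutes from 2028-03-03 07:05:00 is 2028-03-03 00:48:00.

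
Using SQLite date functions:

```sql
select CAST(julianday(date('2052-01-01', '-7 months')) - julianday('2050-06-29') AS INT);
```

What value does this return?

Adding -7 months to 2052-01-01 gives 2051-06-01.
1 day remains in June 2050 after the 29th (30 − 29).
Full months from July 2050 through May 2051 contribute their day counts.
Then 1 day into June 2051.
Total: 1 + 31 + 31 + 30 + 31 + 30 + 31 + 31 + 28 + 31 + 30 + 31 + 1 = 337.

337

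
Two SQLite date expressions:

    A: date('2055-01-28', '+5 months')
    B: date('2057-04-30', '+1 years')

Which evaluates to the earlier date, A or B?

A

A = 2055-06-28.
B = 2058-04-30.
A is earlier.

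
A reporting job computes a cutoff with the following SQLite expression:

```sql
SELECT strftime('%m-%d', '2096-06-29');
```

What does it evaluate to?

`%m-%d` extracts the month-day: 06-29.

06-29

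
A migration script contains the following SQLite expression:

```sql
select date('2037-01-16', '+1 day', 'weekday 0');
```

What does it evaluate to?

Advancing 1 more day within January lands on 2037-01-17.
`weekday 0` advances to the next Sunday; 2037-01-17 is a Saturday, so it moves forward to 2037-01-18.

2037-01-18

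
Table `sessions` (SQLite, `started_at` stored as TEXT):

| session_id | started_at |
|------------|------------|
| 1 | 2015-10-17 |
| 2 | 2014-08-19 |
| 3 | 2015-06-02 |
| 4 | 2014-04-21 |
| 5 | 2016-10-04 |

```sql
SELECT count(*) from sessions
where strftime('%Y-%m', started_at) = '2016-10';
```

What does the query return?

Rows with year-month 2016-10: 2016-10-04 → 1.

1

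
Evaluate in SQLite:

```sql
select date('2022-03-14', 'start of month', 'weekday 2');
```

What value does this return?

`start of month` rewinds 2022-03-14 to 2022-03-01.
`weekday 2` advances to the next Tuesday; 2022-03-01 is already a Tuesday, so it stays at 2022-03-01.

2022-03-01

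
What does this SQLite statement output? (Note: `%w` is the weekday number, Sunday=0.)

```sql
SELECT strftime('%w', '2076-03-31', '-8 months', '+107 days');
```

First apply '-8 months', '+107 days': 2076-03-31 → 2075-11-15.
2075-11-15 is a Friday; with Sunday=0 that is 5.

5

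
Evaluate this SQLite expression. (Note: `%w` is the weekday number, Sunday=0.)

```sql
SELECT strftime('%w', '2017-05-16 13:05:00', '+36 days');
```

3

First apply '+36 days': 2017-05-16 13:05:00 → 2017-06-21 13:05:00.
2017-06-21 is a Wednesday; with Sunday=0 that is 3.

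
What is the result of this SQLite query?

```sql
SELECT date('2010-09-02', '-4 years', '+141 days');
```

2007-01-21

Adding -4 years to 2010-09-02 gives 2006-09-02.
Applying '+141 days' to 2006-09-02: counting 141 days forward gives 2007-01-21.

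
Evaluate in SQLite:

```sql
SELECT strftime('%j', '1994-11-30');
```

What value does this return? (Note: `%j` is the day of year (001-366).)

334

Day-of-year for 1994-11-30: days since 1994-01-01 inclusive = 334, zero-padded to 334.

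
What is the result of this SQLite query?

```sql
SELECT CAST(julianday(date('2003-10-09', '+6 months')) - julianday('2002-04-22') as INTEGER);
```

Adding +6 months to 2003-10-09 gives 2004-04-09.
8 days remain in April 2002 after the 22nd (30 − 22).
Full months from May 2002 through March 2004 contribute their day counts.
Then 9 days into April 2004.
Total: 8 + 31 + 30 + 31 + 31 + 30 + 31 + 30 + 31 + 31 + 28 + 31 + 30 + 31 + 30 + 31 + 31 + 30 + 31 + 30 + 31 + 31 + 29 + 31 + 9 = 718.

718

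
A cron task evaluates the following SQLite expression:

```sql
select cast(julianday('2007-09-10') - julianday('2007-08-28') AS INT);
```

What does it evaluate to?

13

3 days remain in August 2007 after the 28th (31 − 28).
Then 10 days into September 2007.
Total: 3 + 10 = 13.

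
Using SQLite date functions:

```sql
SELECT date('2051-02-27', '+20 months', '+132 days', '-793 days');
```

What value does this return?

2051-01-05

Adding +20 months to 2051-02-27 gives 2052-10-27.
Applying '+132 days' to 2052-10-27: counting 132 days forward gives 2053-03-08.
Applying '-793 days' to 2053-03-08: counting 793 days back gives 2051-01-05.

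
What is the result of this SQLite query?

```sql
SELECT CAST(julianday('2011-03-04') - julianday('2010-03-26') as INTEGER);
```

5 days remain in March 2010 after the 26th (31 − 26).
Full months from April 2010 through February 2011 contribute their day counts.
Then 4 days into March 2011.
Total: 5 + 30 + 31 + 30 + 31 + 31 + 30 + 31 + 30 + 31 + 31 + 28 + 4 = 343.

343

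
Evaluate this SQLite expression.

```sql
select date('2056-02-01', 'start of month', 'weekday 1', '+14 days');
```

`start of month` rewinds 2056-02-01 to 2056-02-01.
`weekday 1` advances to the next Monday; 2056-02-01 is a Tuesday, so it moves forward to 2056-02-07.
Advancing 14 more days within February lands on 2056-02-21.

2056-02-21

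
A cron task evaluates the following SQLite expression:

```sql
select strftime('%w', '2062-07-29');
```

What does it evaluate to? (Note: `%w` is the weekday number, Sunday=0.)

2062-07-29 is a Saturday; with Sunday=0 that is 6.

6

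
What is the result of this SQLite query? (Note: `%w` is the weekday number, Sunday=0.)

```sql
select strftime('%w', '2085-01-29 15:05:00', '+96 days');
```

First apply '+96 days': 2085-01-29 15:05:00 → 2085-05-05 15:05:00.
2085-05-05 is a Saturday; with Sunday=0 that is 6.

6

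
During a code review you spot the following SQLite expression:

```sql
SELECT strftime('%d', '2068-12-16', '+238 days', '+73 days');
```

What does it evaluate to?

First apply '+238 days', '+73 days': 2068-12-16 → 2069-10-23.
`%d` extracts the 2-digit day of month: 23.

23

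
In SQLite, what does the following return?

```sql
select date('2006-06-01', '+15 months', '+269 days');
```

2008-05-27

Adding +15 months to 2006-06-01 gives 2007-09-01.
Applying '+269 days' to 2007-09-01: counting 269 days forward gives 2008-05-27.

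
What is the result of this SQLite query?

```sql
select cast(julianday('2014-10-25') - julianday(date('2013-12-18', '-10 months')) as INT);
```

Adding -10 months to 2013-12-18 gives 2013-02-18.
10 days remain in February 2013 after the 18th (28 − 18).
Full months from March 2013 through September 2014 contribute their day counts.
Then 25 days into October 2014.
Total: 10 + 31 + 30 + 31 + 30 + 31 + 31 + 30 + 31 + 30 + 31 + 31 + 28 + 31 + 30 + 31 + 30 + 31 + 31 + 30 + 25 = 614.

614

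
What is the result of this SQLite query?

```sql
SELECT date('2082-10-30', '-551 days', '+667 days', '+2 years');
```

2085-02-23

Applying '-551 days' to 2082-10-30: counting 551 days back gives 2081-04-27.
Applying '+667 days' to 2081-04-27: counting 667 days forward gives 2083-02-23.
Adding +2 years to 2083-02-23 gives 2085-02-23.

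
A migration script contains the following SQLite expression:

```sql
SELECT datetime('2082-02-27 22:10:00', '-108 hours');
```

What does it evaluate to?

-108 hours from 2082-02-27 22:10:00 is 2082-02-23 10:10:00 (crosses midnight).

2082-02-23 10:10:00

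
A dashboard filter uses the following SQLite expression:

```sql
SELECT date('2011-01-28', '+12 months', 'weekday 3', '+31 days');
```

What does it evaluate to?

Adding +12 months to 2011-01-28 gives 2012-01-28.
`weekday 3` advances to the next Wednesday; 2012-01-28 is a Saturday, so it moves forward to 2012-02-01.
February 2012 has 29 days; 28 remain after the 1st, so 29 days reach 2012-03-01.
Advancing 2 more days within March lands on 2012-03-03.

2012-03-03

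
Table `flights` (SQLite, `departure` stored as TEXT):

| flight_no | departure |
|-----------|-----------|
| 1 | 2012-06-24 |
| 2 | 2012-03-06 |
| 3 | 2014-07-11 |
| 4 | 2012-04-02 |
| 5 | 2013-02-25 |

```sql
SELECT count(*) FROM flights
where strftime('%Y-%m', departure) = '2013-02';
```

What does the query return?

Rows with year-month 2013-02: 2013-02-25 → 1.

1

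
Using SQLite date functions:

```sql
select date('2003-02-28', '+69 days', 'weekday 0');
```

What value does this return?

2003-05-11

Applying '+69 days' to 2003-02-28: counting 69 days forward gives 2003-05-08.
`weekday 0` advances to the next Sunday; 2003-05-08 is a Thursday, so it moves forward to 2003-05-11.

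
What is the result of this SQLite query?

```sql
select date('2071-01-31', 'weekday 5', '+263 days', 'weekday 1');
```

`weekday 5` advances to the next Friday; 2071-01-31 is a Saturday, so it moves forward to 2071-02-06.
Applying '+263 days' to 2071-02-06: counting 263 days forward gives 2071-10-27.
`weekday 1` advances to the next Monday; 2071-10-27 is a Tuesday, so it moves forward to 2071-11-02.

2071-11-02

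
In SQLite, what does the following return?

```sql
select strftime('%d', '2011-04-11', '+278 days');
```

14

First apply '+278 days': 2011-04-11 → 2012-01-14.
`%d` extracts the 2-digit day of month: 14.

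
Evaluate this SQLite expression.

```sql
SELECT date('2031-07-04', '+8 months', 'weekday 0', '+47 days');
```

Adding +8 months to 2031-07-04 gives 2032-03-04.
`weekday 0` advances to the next Sunday; 2032-03-04 is a Thursday, so it moves forward to 2032-03-07.
Applying '+47 days' to 2032-03-07: counting 47 days forward gives 2032-04-23.

2032-04-23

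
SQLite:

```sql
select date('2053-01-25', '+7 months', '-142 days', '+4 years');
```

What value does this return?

2057-04-05

Adding +7 months to 2053-01-25 gives 2053-08-25.
Applying '-142 days' to 2053-08-25: counting 142 days back gives 2053-04-05.
Adding +4 years to 2053-04-05 gives 2057-04-05.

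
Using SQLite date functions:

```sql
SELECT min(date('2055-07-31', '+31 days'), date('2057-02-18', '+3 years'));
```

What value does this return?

2055-08-31

date('2055-07-31', '+31 days') → 2055-08-31.
date('2057-02-18', '+3 years') → 2060-02-18.
Earlier of the two is 2055-08-31.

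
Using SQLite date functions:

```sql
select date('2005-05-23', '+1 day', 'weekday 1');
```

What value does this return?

2005-05-30

Advancing 1 more day within May lands on 2005-05-24.
`weekday 1` advances to the next Monday; 2005-05-24 is a Tuesday, so it moves forward to 2005-05-30.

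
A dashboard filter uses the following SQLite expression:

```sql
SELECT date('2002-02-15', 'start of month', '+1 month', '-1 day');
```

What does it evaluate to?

2002-02-28

`start of month` rewinds 2002-02-15 to 2002-02-01.
Adding +1 month to 2002-02-01 gives 2002-03-01.
Going back 1 day from 2002-03-01 reaches 2002-02-28 (last day of February, 28 days).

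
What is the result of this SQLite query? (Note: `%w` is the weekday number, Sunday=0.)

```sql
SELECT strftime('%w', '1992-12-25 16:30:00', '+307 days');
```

First apply '+307 days': 1992-12-25 16:30:00 → 1993-10-28 16:30:00.
1993-10-28 is a Thursday; with Sunday=0 that is 4.

4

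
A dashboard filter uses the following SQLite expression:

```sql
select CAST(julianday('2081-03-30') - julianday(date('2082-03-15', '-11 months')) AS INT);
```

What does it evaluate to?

Adding -11 months to 2082-03-15 gives 2081-04-15.
1 day remains in March 2081 after the 30th (31 − 30).
Then 15 days into April 2081.
Total: 1 + 15 = 16.
The subtraction is earlier − later, so the result is −16 → -16.

-16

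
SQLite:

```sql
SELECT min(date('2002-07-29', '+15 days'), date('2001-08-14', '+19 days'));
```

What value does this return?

date('2002-07-29', '+15 days') → 2002-08-13.
date('2001-08-14', '+19 days') → 2001-09-02.
Earlier of the two is 2001-09-02.

2001-09-02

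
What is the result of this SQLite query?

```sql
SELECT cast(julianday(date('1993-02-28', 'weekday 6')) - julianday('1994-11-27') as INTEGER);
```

`weekday 6` advances to the next Saturday; 1993-02-28 is a Sunday, so it moves forward to 1993-03-06.
25 days remain in March 1993 after the 6th (31 − 6).
Full months from April 1993 through October 1994 contribute their day counts.
Then 27 days into November 1994.
Total: 25 + 30 + 31 + 30 + 31 + 31 + 30 + 31 + 30 + 31 + 31 + 28 + 31 + 30 + 31 + 30 + 31 + 31 + 30 + 31 + 27 = 631.
The subtraction is earlier − later, so the result is −631 → -631.

-631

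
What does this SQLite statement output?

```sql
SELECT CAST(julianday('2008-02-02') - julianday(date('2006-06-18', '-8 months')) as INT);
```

837

Adding -8 months to 2006-06-18 gives 2005-10-18.
13 days remain in October 2005 after the 18th (31 − 18).
Full months from November 2005 through January 2008 contribute their day counts.
Then 2 days into February 2008.
Total: 13 + 30 + 31 + 31 + 28 + 31 + 30 + 31 + 30 + 31 + 31 + 30 + 31 + 30 + 31 + 31 + 28 + 31 + 30 + 31 + 30 + 31 + 31 + 30 + 31 + 30 + 31 + 31 + 2 = 837.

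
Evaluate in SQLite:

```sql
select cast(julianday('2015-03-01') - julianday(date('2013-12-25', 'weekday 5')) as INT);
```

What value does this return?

`weekday 5` advances to the next Friday; 2013-12-25 is a Wednesday, so it moves forward to 2013-12-27.
4 days remain in December 2013 after the 27th (31 − 27).
Full months from January 2014 through February 2015 contribute their day counts.
Then 1 day into March 2015.
Total: 4 + 31 + 28 + 31 + 30 + 31 + 30 + 31 + 31 + 30 + 31 + 30 + 31 + 31 + 28 + 1 = 429.

429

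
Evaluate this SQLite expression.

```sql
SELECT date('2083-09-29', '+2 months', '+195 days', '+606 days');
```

2086-02-07

Adding +2 months to 2083-09-29 gives 2083-11-29.
Applying '+195 days' to 2083-11-29: counting 195 days forward gives 2084-06-11.
Applying '+606 days' to 2084-06-11: counting 606 days forward gives 2086-02-07.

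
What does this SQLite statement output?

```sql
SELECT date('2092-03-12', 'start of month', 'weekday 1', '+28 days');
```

2092-03-31

`start of month` rewinds 2092-03-12 to 2092-03-01.
`weekday 1` advances to the next Monday; 2092-03-01 is a Saturday, so it moves forward to 2092-03-03.
Advancing 28 more days within March lands on 2092-03-31.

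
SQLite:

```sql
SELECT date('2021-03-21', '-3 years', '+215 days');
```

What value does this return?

2018-10-22

Adding -3 years to 2021-03-21 gives 2018-03-21.
Applying '+215 days' to 2018-03-21: counting 215 days forward gives 2018-10-22.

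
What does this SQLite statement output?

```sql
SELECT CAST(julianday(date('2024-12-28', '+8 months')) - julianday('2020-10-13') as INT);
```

Adding +8 months to 2024-12-28 gives 2025-08-28.
18 days remain in October 2020 after the 13th (31 − 13).
Full months from November 2020 through July 2025 contribute their day counts.
Then 28 days into August 2025.
Total: 18 + 30 + 31 + 31 + 28 + 31 + 30 + 31 + 30 + 31 + 31 + 30 + 31 + 30 + 31 + 31 + 28 + 31 + 30 + 31 + 30 + 31 + 31 + 30 + 31 + 30 + 31 + 31 + 28 + 31 + 30 + 31 + 30 + 31 + 31 + 30 + 31 + 30 + 31 + 31 + 29 + 31 + 30 + 31 + 30 + 31 + 31 + 30 + 31 + 30 + 31 + 31 + 28 + 31 + 30 + 31 + 30 + 31 + 28 = 1780.

1780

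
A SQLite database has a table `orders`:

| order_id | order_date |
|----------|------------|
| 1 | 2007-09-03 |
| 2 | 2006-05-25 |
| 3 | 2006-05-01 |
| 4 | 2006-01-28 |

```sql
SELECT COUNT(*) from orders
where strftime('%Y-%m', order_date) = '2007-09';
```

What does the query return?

1

Rows with year-month 2007-09: 2007-09-03 → 1.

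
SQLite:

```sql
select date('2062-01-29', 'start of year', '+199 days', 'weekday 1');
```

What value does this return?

2062-07-24

`start of year` rewinds 2062-01-29 to 2062-01-01.
Applying '+199 days' to 2062-01-01: counting 199 days forward gives 2062-07-19.
`weekday 1` advances to the next Monday; 2062-07-19 is a Wednesday, so it moves forward to 2062-07-24.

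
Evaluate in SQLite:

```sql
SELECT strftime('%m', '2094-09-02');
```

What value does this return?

09

`%m` extracts the 2-digit month (01-12): 09.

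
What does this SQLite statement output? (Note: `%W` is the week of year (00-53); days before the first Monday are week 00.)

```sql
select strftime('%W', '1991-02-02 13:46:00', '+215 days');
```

First apply '+215 days': 1991-02-02 13:46:00 → 1991-09-05 13:46:00.
1991-09-05 is a Thursday. SQLite's %W counts Mondays since the year started; the result is 35.

35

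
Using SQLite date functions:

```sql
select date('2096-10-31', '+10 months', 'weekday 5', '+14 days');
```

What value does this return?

2097-09-20

Adding +10 months to 2096-10-31 gives 2097-08-31.
`weekday 5` advances to the next Friday; 2097-08-31 is a Saturday, so it moves forward to 2097-09-06.
Advancing 14 more days within September lands on 2097-09-20.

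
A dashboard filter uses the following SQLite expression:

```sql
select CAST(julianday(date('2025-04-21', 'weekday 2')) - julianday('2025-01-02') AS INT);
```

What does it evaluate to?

`weekday 2` advances to the next Tuesday; 2025-04-21 is a Monday, so it moves forward to 2025-04-22.
29 days remain in January 2025 after the 2nd (31 − 2).
February 2025: 28 days.
March 2025: 31 days.
Then 22 days into April 2025.
Total: 29 + 28 + 31 + 22 = 110.

110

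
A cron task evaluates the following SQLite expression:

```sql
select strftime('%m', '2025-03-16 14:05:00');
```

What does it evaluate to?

`%m` extracts the 2-digit month (01-12): 03.

03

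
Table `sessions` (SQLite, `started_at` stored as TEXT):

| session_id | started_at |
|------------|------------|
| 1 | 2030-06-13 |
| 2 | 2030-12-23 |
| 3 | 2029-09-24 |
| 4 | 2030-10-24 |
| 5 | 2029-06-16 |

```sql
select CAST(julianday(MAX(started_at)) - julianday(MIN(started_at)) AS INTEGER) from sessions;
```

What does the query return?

MIN = 2029-06-16, MAX = 2030-12-23.
14 days remain in June 2029 after the 16th (30 − 16).
Full months from July 2029 through November 2030 contribute their day counts.
Then 23 days into December 2030.
Total: 14 + 31 + 31 + 30 + 31 + 30 + 31 + 31 + 28 + 31 + 30 + 31 + 30 + 31 + 31 + 30 + 31 + 30 + 23 = 555.

555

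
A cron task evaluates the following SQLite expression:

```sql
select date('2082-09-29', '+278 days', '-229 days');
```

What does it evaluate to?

Applying '+278 days' to 2082-09-29: counting 278 days forward gives 2083-07-04.
Applying '-229 days' to 2083-07-04: counting 229 days back gives 2082-11-17.

2082-11-17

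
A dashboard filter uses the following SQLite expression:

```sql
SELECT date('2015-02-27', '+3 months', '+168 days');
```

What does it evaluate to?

Adding +3 months to 2015-02-27 gives 2015-05-27.
Applying '+168 days' to 2015-05-27: counting 168 days forward gives 2015-11-11.

2015-11-11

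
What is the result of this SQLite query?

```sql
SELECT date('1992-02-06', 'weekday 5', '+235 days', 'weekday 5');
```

1992-10-02

`weekday 5` advances to the next Friday; 1992-02-06 is a Thursday, so it moves forward to 1992-02-07.
Applying '+235 days' to 1992-02-07: counting 235 days forward gives 1992-09-29.
`weekday 5` advances to the next Friday; 1992-09-29 is a Tuesday, so it moves forward to 1992-10-02.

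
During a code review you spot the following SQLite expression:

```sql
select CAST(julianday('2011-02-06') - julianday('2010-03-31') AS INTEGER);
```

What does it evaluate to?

312

0 days remain in March 2010 after the 31st (31 − 31).
Full months from April 2010 through January 2011 contribute their day counts.
Then 6 days into February 2011.
Total: 0 + 30 + 31 + 30 + 31 + 31 + 30 + 31 + 30 + 31 + 31 + 6 = 312.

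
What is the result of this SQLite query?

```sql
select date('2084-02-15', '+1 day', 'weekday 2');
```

2084-02-22

Advancing 1 more day within February lands on 2084-02-16.
`weekday 2` advances to the next Tuesday; 2084-02-16 is a Wednesday, so it moves forward to 2084-02-22.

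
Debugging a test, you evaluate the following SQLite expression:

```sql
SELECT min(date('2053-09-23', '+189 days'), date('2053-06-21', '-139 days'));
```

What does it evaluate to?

2053-02-02

date('2053-09-23', '+189 days') → 2054-03-31.
date('2053-06-21', '-139 days') → 2053-02-02.
Earlier of the two is 2053-02-02.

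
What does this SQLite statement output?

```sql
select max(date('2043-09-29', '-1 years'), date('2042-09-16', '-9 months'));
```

2042-09-29

date('2043-09-29', '-1 years') → 2042-09-29.
date('2042-09-16', '-9 months') → 2041-12-16.
Later of the two is 2042-09-29.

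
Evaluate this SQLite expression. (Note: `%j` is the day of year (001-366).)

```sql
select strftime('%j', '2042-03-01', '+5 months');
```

213

First apply '+5 months': 2042-03-01 → 2042-08-01.
Day-of-year for 2042-08-01: days since 2042-01-01 inclusive = 213, zero-padded to 213.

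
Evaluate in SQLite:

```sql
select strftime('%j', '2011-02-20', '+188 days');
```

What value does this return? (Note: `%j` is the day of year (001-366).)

239

First apply '+188 days': 2011-02-20 → 2011-08-27.
Day-of-year for 2011-08-27: days since 2011-01-01 inclusive = 239, zero-padded to 239.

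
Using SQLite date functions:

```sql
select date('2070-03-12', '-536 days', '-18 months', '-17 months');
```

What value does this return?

Applying '-536 days' to 2070-03-12: counting 536 days back gives 2068-09-22.
Adding -18 months to 2068-09-22 gives 2067-03-22.
Adding -17 months to 2067-03-22 gives 2065-10-22.

2065-10-22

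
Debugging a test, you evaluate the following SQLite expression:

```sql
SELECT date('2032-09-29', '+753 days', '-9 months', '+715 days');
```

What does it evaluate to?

Applying '+753 days' to 2032-09-29: counting 753 days forward gives 2034-10-22.
Adding -9 months to 2034-10-22 gives 2034-01-22.
Applying '+715 days' to 2034-01-22: counting 715 days forward gives 2036-01-07.

2036-01-07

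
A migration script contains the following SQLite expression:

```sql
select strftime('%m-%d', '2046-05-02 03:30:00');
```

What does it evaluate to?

05-02

`%m-%d` extracts the month-day: 05-02.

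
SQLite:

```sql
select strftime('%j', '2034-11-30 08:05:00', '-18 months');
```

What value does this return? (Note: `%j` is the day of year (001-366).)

First apply '-18 months': 2034-11-30 08:05:00 → 2033-05-30 08:05:00.
Day-of-year for 2033-05-30: days since 2033-01-01 inclusive = 150, zero-padded to 150.

150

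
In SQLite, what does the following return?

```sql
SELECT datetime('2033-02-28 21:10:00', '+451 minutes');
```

2033-03-01 04:41:00

451 minutes = 7h 31m; +451 minutes from 2033-02-28 21:10:00 is 2033-03-01 04:41:00 (crosses midnight).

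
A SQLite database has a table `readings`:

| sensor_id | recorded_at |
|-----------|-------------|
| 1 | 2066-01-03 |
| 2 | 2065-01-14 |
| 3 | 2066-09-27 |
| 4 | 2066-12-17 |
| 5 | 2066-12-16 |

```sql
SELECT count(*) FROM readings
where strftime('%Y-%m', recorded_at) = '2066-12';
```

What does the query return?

Rows with year-month 2066-12: 2066-12-17, 2066-12-16 → 2.

2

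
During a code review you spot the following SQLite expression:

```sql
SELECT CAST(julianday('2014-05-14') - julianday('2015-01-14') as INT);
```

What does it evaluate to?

-245

17 days remain in May 2014 after the 14th (31 − 14).
Full months from June 2014 through December 2014 contribute their day counts.
Then 14 days into January 2015.
Total: 17 + 30 + 31 + 31 + 30 + 31 + 30 + 31 + 14 = 245.
The subtraction is earlier − later, so the result is −245 → -245.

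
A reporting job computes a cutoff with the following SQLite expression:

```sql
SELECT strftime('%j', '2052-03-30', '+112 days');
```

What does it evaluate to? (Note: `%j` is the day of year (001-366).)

202

First apply '+112 days': 2052-03-30 → 2052-07-20.
Day-of-year for 2052-07-20: days since 2052-01-01 inclusive = 202, zero-padded to 202.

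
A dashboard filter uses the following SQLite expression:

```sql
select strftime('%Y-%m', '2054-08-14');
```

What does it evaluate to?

2054-08

`%Y-%m` extracts the year-month: 2054-08.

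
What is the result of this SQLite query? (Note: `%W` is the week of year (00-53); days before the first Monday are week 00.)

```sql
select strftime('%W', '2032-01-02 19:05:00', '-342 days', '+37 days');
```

First apply '-342 days', '+37 days': 2032-01-02 19:05:00 → 2031-03-03 19:05:00.
2031-03-03 is a Monday. SQLite's %W counts Mondays since the year started; the result is 09.

09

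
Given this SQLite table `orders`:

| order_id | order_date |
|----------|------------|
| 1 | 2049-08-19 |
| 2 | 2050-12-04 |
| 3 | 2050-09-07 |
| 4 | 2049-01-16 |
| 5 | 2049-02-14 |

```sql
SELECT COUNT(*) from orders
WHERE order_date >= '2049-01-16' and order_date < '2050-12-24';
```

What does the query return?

Rows in [2049-01-16, 2050-12-24): 2049-08-19, 2050-12-04, 2050-09-07, 2049-01-16, 2049-02-14 → 5 rows.

5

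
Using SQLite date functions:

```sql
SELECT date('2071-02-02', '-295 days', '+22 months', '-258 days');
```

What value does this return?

Applying '-295 days' to 2071-02-02: counting 295 days back gives 2070-04-13.
Adding +22 months to 2070-04-13 gives 2072-02-13.
Applying '-258 days' to 2072-02-13: counting 258 days back gives 2071-05-31.

2071-05-31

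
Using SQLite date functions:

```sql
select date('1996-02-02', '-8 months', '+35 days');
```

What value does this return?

Adding -8 months to 1996-02-02 gives 1995-06-02.
June 1995 has 30 days; 28 remain after the 2nd, so 29 days reach 1995-07-01.
Advancing 6 more days within July lands on 1995-07-07.

1995-07-07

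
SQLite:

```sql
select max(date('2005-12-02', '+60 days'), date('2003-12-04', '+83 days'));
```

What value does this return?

date('2005-12-02', '+60 days') → 2006-01-31.
date('2003-12-04', '+83 days') → 2004-02-25.
Later of the two is 2006-01-31.

2006-01-31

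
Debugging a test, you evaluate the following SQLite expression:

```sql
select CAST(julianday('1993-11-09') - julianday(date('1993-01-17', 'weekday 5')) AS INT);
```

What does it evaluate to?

291

`weekday 5` advances to the next Friday; 1993-01-17 is a Sunday, so it moves forward to 1993-01-22.
9 days remain in January 1993 after the 22nd (31 − 22).
Full months from February 1993 through October 1993 contribute their day counts.
Then 9 days into November 1993.
Total: 9 + 28 + 31 + 30 + 31 + 30 + 31 + 31 + 30 + 31 + 9 = 291.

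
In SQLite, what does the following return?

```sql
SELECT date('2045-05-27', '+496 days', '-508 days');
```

Applying '+496 days' to 2045-05-27: counting 496 days forward gives 2046-10-05.
Applying '-508 days' to 2046-10-05: counting 508 days back gives 2045-05-15.

2045-05-15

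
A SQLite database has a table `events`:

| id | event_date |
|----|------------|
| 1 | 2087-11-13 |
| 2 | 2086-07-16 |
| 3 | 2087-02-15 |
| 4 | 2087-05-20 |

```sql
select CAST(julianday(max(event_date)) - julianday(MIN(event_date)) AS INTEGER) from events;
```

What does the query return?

MIN = 2086-07-16, MAX = 2087-11-13.
15 days remain in July 2086 after the 16th (31 − 16).
Full months from August 2086 through October 2087 contribute their day counts.
Then 13 days into November 2087.
Total: 15 + 31 + 30 + 31 + 30 + 31 + 31 + 28 + 31 + 30 + 31 + 30 + 31 + 31 + 30 + 31 + 13 = 485.

485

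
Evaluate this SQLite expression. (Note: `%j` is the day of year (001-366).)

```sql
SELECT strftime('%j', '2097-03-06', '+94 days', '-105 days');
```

First apply '+94 days', '-105 days': 2097-03-06 → 2097-02-23.
Day-of-year for 2097-02-23: days since 2097-01-01 inclusive = 54, zero-padded to 054.

054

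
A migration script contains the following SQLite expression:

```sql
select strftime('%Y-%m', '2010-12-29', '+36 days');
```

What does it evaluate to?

2011-02

First apply '+36 days': 2010-12-29 → 2011-02-03.
`%Y-%m` extracts the year-month: 2011-02.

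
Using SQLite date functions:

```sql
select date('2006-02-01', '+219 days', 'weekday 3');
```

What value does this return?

2006-09-13

Applying '+219 days' to 2006-02-01: counting 219 days forward gives 2006-09-08.
`weekday 3` advances to the next Wednesday; 2006-09-08 is a Friday, so it moves forward to 2006-09-13.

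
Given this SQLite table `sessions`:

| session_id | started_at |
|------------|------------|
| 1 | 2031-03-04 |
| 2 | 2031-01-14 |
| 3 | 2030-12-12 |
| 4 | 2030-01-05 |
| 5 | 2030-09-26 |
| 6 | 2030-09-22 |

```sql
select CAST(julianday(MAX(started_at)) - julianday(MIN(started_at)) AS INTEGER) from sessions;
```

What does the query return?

MIN = 2030-01-05, MAX = 2031-03-04.
26 days remain in January 2030 after the 5th (31 − 5).
Full months from February 2030 through February 2031 contribute their day counts.
Then 4 days into March 2031.
Total: 26 + 28 + 31 + 30 + 31 + 30 + 31 + 31 + 30 + 31 + 30 + 31 + 31 + 28 + 4 = 423.

423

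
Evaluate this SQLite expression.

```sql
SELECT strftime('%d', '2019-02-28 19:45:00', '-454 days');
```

01

First apply '-454 days': 2019-02-28 19:45:00 → 2017-12-01 19:45:00.
`%d` extracts the 2-digit day of month: 01.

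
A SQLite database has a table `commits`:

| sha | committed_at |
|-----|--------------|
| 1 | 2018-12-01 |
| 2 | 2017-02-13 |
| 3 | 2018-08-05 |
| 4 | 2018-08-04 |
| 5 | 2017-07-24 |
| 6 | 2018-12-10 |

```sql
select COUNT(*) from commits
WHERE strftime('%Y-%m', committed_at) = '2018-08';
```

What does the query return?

2

Rows with year-month 2018-08: 2018-08-05, 2018-08-04 → 2.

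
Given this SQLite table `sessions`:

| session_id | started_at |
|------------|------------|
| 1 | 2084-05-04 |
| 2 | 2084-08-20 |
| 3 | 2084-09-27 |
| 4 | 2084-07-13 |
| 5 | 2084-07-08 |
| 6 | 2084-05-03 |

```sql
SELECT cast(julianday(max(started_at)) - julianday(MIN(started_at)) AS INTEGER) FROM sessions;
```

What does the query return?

147

MIN = 2084-05-03, MAX = 2084-09-27.
28 days remain in May 2084 after the 3rd (31 − 3).
June 2084: 30 days.
July 2084: 31 days.
August 2084: 31 days.
Then 27 days into September 2084.
Total: 28 + 30 + 31 + 31 + 27 = 147.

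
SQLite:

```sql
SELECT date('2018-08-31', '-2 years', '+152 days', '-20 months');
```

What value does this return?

Adding -2 years to 2018-08-31 gives 2016-08-31.
Applying '+152 days' to 2016-08-31: counting 152 days forward gives 2017-01-30.
Adding -20 months to 2017-01-30 gives 2015-05-30.

2015-05-30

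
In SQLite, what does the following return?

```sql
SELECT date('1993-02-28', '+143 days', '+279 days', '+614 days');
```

Applying '+143 days' to 1993-02-28: counting 143 days forward gives 1993-07-21.
Applying '+279 days' to 1993-07-21: counting 279 days forward gives 1994-04-26.
Applying '+614 days' to 1994-04-26: counting 614 days forward gives 1995-12-31.

1995-12-31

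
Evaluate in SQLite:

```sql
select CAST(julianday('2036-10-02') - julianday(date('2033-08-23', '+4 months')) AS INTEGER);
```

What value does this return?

Adding +4 months to 2033-08-23 gives 2033-12-23.
8 days remain in December 2033 after the 23rd (31 − 23).
Full months from January 2034 through September 2036 contribute their day counts.
Then 2 days into October 2036.
Total: 8 + 31 + 28 + 31 + 30 + 31 + 30 + 31 + 31 + 30 + 31 + 30 + 31 + 31 + 28 + 31 + 30 + 31 + 30 + 31 + 31 + 30 + 31 + 30 + 31 + 31 + 29 + 31 + 30 + 31 + 30 + 31 + 31 + 30 + 2 = 1014.

1014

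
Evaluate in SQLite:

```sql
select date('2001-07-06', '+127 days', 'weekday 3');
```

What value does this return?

Applying '+127 days' to 2001-07-06: counting 127 days forward gives 2001-11-10.
`weekday 3` advances to the next Wednesday; 2001-11-10 is a Saturday, so it moves forward to 2001-11-14.

2001-11-14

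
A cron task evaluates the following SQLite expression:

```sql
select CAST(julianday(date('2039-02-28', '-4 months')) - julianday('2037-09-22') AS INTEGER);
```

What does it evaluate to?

401

Adding -4 months to 2039-02-28 gives 2038-10-28.
8 days remain in September 2037 after the 22nd (30 − 22).
Full months from October 2037 through September 2038 contribute their day counts.
Then 28 days into October 2038.
Total: 8 + 31 + 30 + 31 + 31 + 28 + 31 + 30 + 31 + 30 + 31 + 31 + 30 + 28 = 401.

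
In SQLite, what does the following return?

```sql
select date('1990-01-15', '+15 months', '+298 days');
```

Adding +15 months to 1990-01-15 gives 1991-04-15.
Applying '+298 days' to 1991-04-15: counting 298 days forward gives 1992-02-07.

1992-02-07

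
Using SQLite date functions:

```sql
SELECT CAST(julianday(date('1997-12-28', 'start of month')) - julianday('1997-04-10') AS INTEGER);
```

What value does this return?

235

`start of month` rewinds 1997-12-28 to 1997-12-01.
20 days remain in April 1997 after the 10th (30 − 10).
Full months from May 1997 through November 1997 contribute their day counts.
Then 1 day into December 1997.
Total: 20 + 31 + 30 + 31 + 31 + 30 + 31 + 30 + 1 = 235.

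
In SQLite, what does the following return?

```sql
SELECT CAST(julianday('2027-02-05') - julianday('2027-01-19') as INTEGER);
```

17

12 days remain in January 2027 after the 19th (31 − 19).
Then 5 days into February 2027.
Total: 12 + 5 = 17.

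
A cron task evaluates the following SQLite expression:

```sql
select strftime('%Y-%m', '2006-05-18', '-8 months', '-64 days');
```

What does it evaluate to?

First apply '-8 months', '-64 days': 2006-05-18 → 2005-07-16.
`%Y-%m` extracts the year-month: 2005-07.

2005-07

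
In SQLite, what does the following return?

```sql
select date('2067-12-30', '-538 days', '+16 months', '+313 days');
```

Applying '-538 days' to 2067-12-30: counting 538 days back gives 2066-07-10.
Adding +16 months to 2066-07-10 gives 2067-11-10.
Applying '+313 days' to 2067-11-10: counting 313 days forward gives 2068-09-18.

2068-09-18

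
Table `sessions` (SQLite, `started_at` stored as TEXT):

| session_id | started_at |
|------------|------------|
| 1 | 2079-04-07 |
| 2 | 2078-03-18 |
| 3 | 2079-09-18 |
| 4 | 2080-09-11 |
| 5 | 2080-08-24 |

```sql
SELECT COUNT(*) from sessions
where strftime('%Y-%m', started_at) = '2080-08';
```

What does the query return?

Rows with year-month 2080-08: 2080-08-24 → 1.

1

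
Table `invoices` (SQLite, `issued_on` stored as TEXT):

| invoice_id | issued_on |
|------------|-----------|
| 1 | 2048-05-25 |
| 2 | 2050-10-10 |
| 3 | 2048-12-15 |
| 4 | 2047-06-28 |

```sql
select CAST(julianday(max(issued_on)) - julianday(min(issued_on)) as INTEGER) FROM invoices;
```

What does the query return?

1200

MIN = 2047-06-28, MAX = 2050-10-10.
2 days remain in June 2047 after the 28th (30 − 28).
Full months from July 2047 through September 2050 contribute their day counts.
Then 10 days into October 2050.
Total: 2 + 31 + 31 + 30 + 31 + 30 + 31 + 31 + 29 + 31 + 30 + 31 + 30 + 31 + 31 + 30 + 31 + 30 + 31 + 31 + 28 + 31 + 30 + 31 + 30 + 31 + 31 + 30 + 31 + 30 + 31 + 31 + 28 + 31 + 30 + 31 + 30 + 31 + 31 + 30 + 10 = 1200.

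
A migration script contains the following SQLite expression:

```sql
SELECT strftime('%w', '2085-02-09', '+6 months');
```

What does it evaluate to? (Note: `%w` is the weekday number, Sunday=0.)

First apply '+6 months': 2085-02-09 → 2085-08-09.
2085-08-09 is a Thursday; with Sunday=0 that is 4.

4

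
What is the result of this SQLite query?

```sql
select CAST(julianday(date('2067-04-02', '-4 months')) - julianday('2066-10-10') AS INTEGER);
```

53

Adding -4 months to 2067-04-02 gives 2066-12-02.
21 days remain in October 2066 after the 10th (31 − 10).
November 2066: 30 days.
Then 2 days into December 2066.
Total: 21 + 30 + 2 = 53.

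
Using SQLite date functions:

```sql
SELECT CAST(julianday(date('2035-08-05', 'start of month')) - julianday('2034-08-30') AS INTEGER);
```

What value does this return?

336

`start of month` rewinds 2035-08-05 to 2035-08-01.
1 day remains in August 2034 after the 30th (31 − 30).
Full months from September 2034 through July 2035 contribute their day counts.
Then 1 day into August 2035.
Total: 1 + 30 + 31 + 30 + 31 + 31 + 28 + 31 + 30 + 31 + 30 + 31 + 1 = 336.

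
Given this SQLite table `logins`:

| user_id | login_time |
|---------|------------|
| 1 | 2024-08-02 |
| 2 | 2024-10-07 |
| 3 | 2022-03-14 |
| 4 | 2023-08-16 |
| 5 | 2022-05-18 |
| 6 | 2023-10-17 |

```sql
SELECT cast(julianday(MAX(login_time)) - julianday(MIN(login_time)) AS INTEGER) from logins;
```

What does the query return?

938

MIN = 2022-03-14, MAX = 2024-10-07.
17 days remain in March 2022 after the 14th (31 − 14).
Full months from April 2022 through September 2024 contribute their day counts.
Then 7 days into October 2024.
Total: 17 + 30 + 31 + 30 + 31 + 31 + 30 + 31 + 30 + 31 + 31 + 28 + 31 + 30 + 31 + 30 + 31 + 31 + 30 + 31 + 30 + 31 + 31 + 29 + 31 + 30 + 31 + 30 + 31 + 31 + 30 + 7 = 938.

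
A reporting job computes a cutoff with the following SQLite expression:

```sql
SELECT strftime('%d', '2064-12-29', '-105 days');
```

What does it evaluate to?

First apply '-105 days': 2064-12-29 → 2064-09-15.
`%d` extracts the 2-digit day of month: 15.

15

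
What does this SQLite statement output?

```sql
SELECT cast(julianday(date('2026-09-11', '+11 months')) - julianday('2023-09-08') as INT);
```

Adding +11 months to 2026-09-11 gives 2027-08-11.
22 days remain in September 2023 after the 8th (30 − 8).
Full months from October 2023 through July 2027 contribute their day counts.
Then 11 days into August 2027.
Total: 22 + 31 + 30 + 31 + 31 + 29 + 31 + 30 + 31 + 30 + 31 + 31 + 30 + 31 + 30 + 31 + 31 + 28 + 31 + 30 + 31 + 30 + 31 + 31 + 30 + 31 + 30 + 31 + 31 + 28 + 31 + 30 + 31 + 30 + 31 + 31 + 30 + 31 + 30 + 31 + 31 + 28 + 31 + 30 + 31 + 30 + 31 + 11 = 1433.

1433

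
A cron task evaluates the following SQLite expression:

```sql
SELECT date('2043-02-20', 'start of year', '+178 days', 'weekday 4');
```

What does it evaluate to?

2043-07-02

`start of year` rewinds 2043-02-20 to 2043-01-01.
Applying '+178 days' to 2043-01-01: counting 178 days forward gives 2043-06-28.
`weekday 4` advances to the next Thursday; 2043-06-28 is a Sunday, so it moves forward to 2043-07-02.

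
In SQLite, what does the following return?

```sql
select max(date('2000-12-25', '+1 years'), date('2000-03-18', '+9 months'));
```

2001-12-25

date('2000-12-25', '+1 years') → 2001-12-25.
date('2000-03-18', '+9 months') → 2000-12-18.
Later of the two is 2001-12-25.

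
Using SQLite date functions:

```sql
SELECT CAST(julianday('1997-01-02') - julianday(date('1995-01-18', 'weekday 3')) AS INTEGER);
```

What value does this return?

`weekday 3` advances to the next Wednesday; 1995-01-18 is already a Wednesday, so it stays at 1995-01-18.
13 days remain in January 1995 after the 18th (31 − 18).
Full months from February 1995 through December 1996 contribute their day counts.
Then 2 days into January 1997.
Total: 13 + 28 + 31 + 30 + 31 + 30 + 31 + 31 + 30 + 31 + 30 + 31 + 31 + 29 + 31 + 30 + 31 + 30 + 31 + 31 + 30 + 31 + 30 + 31 + 2 = 715.

715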